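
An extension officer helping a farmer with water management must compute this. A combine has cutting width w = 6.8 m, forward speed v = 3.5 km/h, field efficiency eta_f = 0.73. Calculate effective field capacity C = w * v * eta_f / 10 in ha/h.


C = w * v * eta_f / 10
  = 6.8 * 3.5 * 0.73 / 10
  = 17.37 / 10
  = 1.74 ha/h


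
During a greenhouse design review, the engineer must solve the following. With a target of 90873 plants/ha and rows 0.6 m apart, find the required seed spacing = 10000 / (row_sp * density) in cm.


spacing = 10000 / (row_sp * density)
        = 10000 / (0.6 * 90873)
        = 10000 / 54523.80
        = 0.18341 m = 18.34 cm


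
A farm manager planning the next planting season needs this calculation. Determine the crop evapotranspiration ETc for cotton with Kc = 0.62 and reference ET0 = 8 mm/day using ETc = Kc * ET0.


ETc = Kc * ET0
    = 0.62 * 8
    = 4.96 mm/day


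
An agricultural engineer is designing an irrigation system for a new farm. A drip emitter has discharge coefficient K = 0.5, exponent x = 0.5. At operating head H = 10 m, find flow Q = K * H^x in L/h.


Q = K * H^x
  = 0.5 * 10^0.5
  = 0.5 * 3.1623
  = 1.58 L/h


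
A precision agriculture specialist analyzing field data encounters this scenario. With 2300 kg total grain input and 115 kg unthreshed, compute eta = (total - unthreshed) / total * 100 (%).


eta = (total - unthreshed) / total * 100
    = (2300 - 115) / 2300 * 100
    = 2185 / 2300 * 100
    = 95%


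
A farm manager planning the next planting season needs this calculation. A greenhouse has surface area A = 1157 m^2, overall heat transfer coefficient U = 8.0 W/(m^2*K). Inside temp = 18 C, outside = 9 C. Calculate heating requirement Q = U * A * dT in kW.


dT = 18 - (9) = 9 K
Q = U * A * dT
  = 8.0 * 1157 * 9
  = 83304 W = 83.30 kW


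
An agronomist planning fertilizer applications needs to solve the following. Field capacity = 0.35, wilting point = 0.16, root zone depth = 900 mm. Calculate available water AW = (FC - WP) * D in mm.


AW = (FC - WP) * D
   = (0.35 - 0.16) * 900
   = 0.19 * 900
   = 171 mm


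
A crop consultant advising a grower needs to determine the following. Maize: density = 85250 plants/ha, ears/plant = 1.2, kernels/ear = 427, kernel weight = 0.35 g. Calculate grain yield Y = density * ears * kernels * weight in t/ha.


Y = density * ears * kernels * kw
  = 85250 * 1.2 * 427 * 0.35 g/ha
  = 15288735.00 g/ha
  = 15288.74 kg/ha = 15.29 t/ha


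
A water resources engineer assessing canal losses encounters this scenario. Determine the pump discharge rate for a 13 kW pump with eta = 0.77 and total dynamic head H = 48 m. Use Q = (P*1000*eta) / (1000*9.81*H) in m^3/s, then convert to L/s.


Q = (P * 1000 * eta) / (rho * g * H)
  = (13 * 1000 * 0.77) / (1000 * 9.81 * 48)
  = 10010 / 470880
  = 0.02126 m^3/s = 21.26 L/s


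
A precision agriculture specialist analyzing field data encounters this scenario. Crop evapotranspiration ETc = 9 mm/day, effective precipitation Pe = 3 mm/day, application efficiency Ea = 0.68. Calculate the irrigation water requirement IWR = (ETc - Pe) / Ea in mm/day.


IWR = (ETc - Pe) / Ea
    = (9 - 3) / 0.68
    = 6 / 0.68
    = 8.82 mm/day


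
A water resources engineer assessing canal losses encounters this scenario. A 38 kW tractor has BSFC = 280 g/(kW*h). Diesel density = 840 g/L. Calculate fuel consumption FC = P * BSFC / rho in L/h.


FC = P * BSFC / rho_fuel
   = 38 * 280 / 840
   = 10640 / 840
   = 12.67 L/h


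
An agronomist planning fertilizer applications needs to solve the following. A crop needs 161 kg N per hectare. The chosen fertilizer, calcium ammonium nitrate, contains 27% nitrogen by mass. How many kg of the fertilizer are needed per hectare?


Rate = N_required / (N_content / 100)
     = 161 / (27 / 100)
     = 161 / 0.27
     = 596.30 kg/ha


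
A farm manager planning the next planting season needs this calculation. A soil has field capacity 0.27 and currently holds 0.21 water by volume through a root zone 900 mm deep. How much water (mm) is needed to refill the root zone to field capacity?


SMD = (FC - theta) * D
    = (0.27 - 0.21) * 900
    = 0.060 * 900
    = 54 mm


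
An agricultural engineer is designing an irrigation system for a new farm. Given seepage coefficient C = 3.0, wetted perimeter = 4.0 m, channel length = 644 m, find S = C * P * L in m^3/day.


S = C * P * L
  = 3.0 * 4.0 * 644
  = 7728 m^3/day


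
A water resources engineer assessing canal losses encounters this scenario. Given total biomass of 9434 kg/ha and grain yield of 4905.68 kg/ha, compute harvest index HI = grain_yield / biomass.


HI = grain_yield / biomass
   = 4905.68 / 9434
   = 0.52


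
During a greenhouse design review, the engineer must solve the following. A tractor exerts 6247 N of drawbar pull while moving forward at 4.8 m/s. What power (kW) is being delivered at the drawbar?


P = F * v / 1000
  = 6247 * 4.8 / 1000
  = 29985.60 / 1000
  = 29.99 kW


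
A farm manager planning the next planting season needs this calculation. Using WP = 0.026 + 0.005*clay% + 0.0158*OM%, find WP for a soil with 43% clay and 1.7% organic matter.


WP = 0.026 + 0.005*43 + 0.0158*1.7
   = 0.026 + 0.2150 + 0.0269
   = 0.2679


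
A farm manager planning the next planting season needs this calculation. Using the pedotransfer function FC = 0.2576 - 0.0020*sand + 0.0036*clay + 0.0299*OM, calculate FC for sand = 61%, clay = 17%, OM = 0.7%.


FC = 0.2576 - 0.0020*61 + 0.0036*17 + 0.0299*0.7
   = 0.2576 - 0.1220 + 0.0612 + 0.0209
   = 0.2177


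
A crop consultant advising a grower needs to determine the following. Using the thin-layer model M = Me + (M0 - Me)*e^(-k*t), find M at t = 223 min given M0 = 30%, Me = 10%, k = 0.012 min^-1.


M = Me + (M0 - Me) * e^(-k*t)
  = 10 + (30 - 10) * e^(-0.012*223)
  = 10 + 20 * e^(-2.676)
  = 10 + 20 * 0.06884
  = 10 + 1.3768
  = 11.38%


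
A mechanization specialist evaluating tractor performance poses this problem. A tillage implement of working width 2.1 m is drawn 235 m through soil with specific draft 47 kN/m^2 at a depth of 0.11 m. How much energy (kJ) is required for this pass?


E = k * d * w * L
  = 47 * 0.11 * 2.1 * 235
  = 2551.40 kJ


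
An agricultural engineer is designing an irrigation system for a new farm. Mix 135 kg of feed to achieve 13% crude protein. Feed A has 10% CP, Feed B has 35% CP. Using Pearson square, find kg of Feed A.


parts_A = CP_b - target = 35 - 13 = 22
parts_B = target - CP_a = 13 - 10 = 3
total_parts = 22 + 3 = 25
Feed A = 135 * 22 / 25 = 118.80 kg
Feed B = 135 * 3 / 25 = 16.20 kg

118.80 kg


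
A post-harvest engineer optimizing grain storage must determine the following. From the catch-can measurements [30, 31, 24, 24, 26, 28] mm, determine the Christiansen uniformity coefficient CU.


xbar = 163 / 6 = 27.167
sum|xi - xbar| = 15
CU = 100 * (1 - 15 / (6 * 27.167))
   = 100 * (1 - 0.0920)
   = 90.80%


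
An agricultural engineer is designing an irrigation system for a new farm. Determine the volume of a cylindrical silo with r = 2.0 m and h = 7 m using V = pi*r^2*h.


V = pi * r^2 * h
  = pi * 2.0^2 * 7
  = pi * 4 * 7
  = 87.96 m^3


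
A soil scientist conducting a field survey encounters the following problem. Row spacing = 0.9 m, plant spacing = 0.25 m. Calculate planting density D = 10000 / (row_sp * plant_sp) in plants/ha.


D = 10000 / (row_sp * plant_sp)
  = 10000 / (0.9 * 0.25)
  = 10000 / 0.2250
  = 44444.44 plants/ha


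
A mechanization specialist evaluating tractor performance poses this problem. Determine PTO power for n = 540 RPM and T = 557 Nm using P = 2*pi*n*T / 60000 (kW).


P = 2*pi*n*T / 60000
  = 2*pi * 540 * 557 / 60000
  = 1889856.48 / 60000
  = 31.50 kW


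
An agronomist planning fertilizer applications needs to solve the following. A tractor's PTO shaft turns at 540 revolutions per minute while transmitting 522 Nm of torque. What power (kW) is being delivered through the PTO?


P = 2*pi*n*T / 60000
  = 2*pi * 540 * 522 / 60000
  = 1771104.27 / 60000
  = 29.52 kW


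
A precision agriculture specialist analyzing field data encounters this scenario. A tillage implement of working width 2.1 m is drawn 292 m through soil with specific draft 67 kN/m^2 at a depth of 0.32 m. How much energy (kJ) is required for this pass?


E = k * d * w * L
  = 67 * 0.32 * 2.1 * 292
  = 13147.01 kJ


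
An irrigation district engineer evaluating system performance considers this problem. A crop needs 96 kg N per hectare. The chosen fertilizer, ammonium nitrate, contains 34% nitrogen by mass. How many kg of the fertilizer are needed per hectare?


Rate = N_required / (N_content / 100)
     = 96 / (34 / 100)
     = 96 / 0.34
     = 282.35 kg/ha


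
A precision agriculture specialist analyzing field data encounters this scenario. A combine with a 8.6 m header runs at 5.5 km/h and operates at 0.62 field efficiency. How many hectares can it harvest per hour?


C = w * v * eta_f / 10
  = 8.6 * 5.5 * 0.62 / 10
  = 29.33 / 10
  = 2.93 ha/h


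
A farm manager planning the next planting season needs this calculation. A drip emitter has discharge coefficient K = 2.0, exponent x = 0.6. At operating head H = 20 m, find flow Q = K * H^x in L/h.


Q = K * H^x
  = 2.0 * 20^0.6
  = 2.0 * 6.0342
  = 12.07 L/h


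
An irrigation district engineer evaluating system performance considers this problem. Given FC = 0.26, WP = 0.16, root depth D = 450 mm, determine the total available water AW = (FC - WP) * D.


AW = (FC - WP) * D
   = (0.26 - 0.16) * 450
   = 0.10 * 450
   = 45 mm


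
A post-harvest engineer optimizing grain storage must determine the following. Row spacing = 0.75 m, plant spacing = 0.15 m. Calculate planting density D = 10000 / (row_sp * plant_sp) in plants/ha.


D = 10000 / (row_sp * plant_sp)
  = 10000 / (0.75 * 0.15)
  = 10000 / 0.1125
  = 88888.89 plants/ha


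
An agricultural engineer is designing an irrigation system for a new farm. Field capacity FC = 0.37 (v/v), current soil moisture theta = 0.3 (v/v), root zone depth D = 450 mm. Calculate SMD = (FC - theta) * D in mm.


SMD = (FC - theta) * D
    = (0.37 - 0.3) * 450
    = 0.070 * 450
    = 31.50 mm


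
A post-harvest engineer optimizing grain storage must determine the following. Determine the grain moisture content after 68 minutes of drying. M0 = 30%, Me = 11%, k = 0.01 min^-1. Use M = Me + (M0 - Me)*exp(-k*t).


M = Me + (M0 - Me) * e^(-k*t)
  = 11 + (30 - 11) * e^(-0.01*68)
  = 11 + 19 * e^(-0.680)
  = 11 + 19 * 0.50662
  = 11 + 9.6257
  = 20.63%


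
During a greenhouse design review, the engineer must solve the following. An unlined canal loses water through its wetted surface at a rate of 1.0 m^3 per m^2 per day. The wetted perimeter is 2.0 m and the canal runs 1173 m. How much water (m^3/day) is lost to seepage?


S = C * P * L
  = 1.0 * 2.0 * 1173
  = 2346 m^3/day


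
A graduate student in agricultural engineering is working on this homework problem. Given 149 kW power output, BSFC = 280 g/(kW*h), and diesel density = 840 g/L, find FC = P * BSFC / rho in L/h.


FC = P * BSFC / rho_fuel
   = 149 * 280 / 840
   = 41720 / 840
   = 49.67 L/h


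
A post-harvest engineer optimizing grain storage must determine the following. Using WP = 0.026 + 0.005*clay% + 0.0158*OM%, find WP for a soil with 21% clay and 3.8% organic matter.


WP = 0.026 + 0.005*21 + 0.0158*3.8
   = 0.026 + 0.1050 + 0.0600
   = 0.1910


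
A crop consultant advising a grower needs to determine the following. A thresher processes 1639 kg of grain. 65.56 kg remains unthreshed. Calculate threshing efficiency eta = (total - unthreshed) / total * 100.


eta = (total - unthreshed) / total * 100
    = (1639 - 65.56) / 1639 * 100
    = 1573.44 / 1639 * 100
    = 96%


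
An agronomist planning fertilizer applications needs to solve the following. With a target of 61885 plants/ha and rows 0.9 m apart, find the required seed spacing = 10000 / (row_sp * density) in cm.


spacing = 10000 / (row_sp * density)
        = 10000 / (0.9 * 61885)
        = 10000 / 55696.50
        = 0.17954 m = 17.95 cm


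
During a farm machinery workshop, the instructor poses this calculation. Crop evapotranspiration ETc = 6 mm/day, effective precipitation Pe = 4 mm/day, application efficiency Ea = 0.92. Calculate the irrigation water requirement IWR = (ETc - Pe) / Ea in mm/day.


IWR = (ETc - Pe) / Ea
    = (6 - 4) / 0.92
    = 2 / 0.92
    = 2.17 mm/day


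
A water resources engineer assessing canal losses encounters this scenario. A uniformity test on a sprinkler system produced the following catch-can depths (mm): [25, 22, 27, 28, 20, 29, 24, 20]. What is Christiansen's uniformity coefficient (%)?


xbar = 195 / 8 = 24.375
sum|xi - xbar| = 23
CU = 100 * (1 - 23 / (8 * 24.375))
   = 100 * (1 - 0.1179)
   = 88.21%


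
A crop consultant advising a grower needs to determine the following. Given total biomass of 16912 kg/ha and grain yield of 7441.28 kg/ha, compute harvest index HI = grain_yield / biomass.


HI = grain_yield / biomass
   = 7441.28 / 16912
   = 0.44


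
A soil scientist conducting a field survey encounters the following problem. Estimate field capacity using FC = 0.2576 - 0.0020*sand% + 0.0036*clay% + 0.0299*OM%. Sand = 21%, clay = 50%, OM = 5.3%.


FC = 0.2576 - 0.0020*21 + 0.0036*50 + 0.0299*5.3
   = 0.2576 - 0.0420 + 0.1800 + 0.1585
   = 0.5541


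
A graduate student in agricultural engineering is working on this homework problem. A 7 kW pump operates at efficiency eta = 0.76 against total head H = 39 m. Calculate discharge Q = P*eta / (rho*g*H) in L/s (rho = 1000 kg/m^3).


Q = (P * 1000 * eta) / (rho * g * H)
  = (7 * 1000 * 0.76) / (1000 * 9.81 * 39)
  = 5320 / 382590
  = 0.01391 m^3/s = 13.91 L/s


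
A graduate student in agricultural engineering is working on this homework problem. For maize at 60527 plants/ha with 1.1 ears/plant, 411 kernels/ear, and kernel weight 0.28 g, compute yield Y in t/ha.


Y = density * ears * kernels * kw
  = 60527 * 1.1 * 411 * 0.28 g/ha
  = 7661991.88 g/ha
  = 7661.99 kg/ha = 7.66 t/ha


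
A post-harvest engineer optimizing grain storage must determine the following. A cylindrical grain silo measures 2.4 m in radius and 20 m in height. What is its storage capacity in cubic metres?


V = pi * r^2 * h
  = pi * 2.4^2 * 20
  = pi * 5.76 * 20
  = 361.91 m^3


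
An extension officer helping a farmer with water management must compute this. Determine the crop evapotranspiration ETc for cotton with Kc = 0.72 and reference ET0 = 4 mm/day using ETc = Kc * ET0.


ETc = Kc * ET0
    = 0.72 * 4
    = 2.88 mm/day


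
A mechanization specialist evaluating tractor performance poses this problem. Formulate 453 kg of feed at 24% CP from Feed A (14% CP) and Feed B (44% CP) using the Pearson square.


parts_A = CP_b - target = 44 - 24 = 20
parts_B = target - CP_a = 24 - 14 = 10
total_parts = 20 + 10 = 30
Feed A = 453 * 20 / 30 = 302 kg
Feed B = 453 * 10 / 30 = 151 kg

302 kg


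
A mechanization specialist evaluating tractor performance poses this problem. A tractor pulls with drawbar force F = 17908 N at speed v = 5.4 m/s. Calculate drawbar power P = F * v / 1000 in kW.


P = F * v / 1000
  = 17908 * 5.4 / 1000
  = 96703.20 / 1000
  = 96.70 kW


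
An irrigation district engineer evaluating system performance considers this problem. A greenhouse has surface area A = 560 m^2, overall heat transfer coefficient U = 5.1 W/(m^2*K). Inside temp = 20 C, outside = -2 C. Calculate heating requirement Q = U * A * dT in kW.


dT = 20 - (-2) = 22 K
Q = U * A * dT
  = 5.1 * 560 * 22
  = 62832 W = 62.83 kW


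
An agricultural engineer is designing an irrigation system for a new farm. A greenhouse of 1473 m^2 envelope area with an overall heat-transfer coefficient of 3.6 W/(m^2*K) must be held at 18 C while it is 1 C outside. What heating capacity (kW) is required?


dT = 18 - (1) = 17 K
Q = U * A * dT
  = 3.6 * 1473 * 17
  = 90147.60 W = 90.15 kW


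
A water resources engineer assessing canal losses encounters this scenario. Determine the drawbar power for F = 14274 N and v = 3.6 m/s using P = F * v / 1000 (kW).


P = F * v / 1000
  = 14274 * 3.6 / 1000
  = 51386.40 / 1000
  = 51.39 kW


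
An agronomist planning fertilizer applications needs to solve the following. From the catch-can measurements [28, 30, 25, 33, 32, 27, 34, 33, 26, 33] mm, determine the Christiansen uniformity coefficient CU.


xbar = 301 / 10 = 30.100
sum|xi - xbar| = 29
CU = 100 * (1 - 29 / (10 * 30.100))
   = 100 * (1 - 0.0963)
   = 90.37%


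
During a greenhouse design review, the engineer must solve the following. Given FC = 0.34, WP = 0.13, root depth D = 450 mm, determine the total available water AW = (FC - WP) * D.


AW = (FC - WP) * D
   = (0.34 - 0.13) * 450
   = 0.21 * 450
   = 94.50 mm


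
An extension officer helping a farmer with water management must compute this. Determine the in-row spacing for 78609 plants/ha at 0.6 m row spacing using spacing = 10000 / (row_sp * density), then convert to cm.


spacing = 10000 / (row_sp * density)
        = 10000 / (0.6 * 78609)
        = 10000 / 47165.40
        = 0.21202 m = 21.20 cm


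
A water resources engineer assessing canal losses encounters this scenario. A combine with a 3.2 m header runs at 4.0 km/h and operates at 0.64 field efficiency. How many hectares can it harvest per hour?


C = w * v * eta_f / 10
  = 3.2 * 4.0 * 0.64 / 10
  = 8.19 / 10
  = 0.82 ha/h


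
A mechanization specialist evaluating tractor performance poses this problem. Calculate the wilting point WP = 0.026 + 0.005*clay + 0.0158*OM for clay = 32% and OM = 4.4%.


WP = 0.026 + 0.005*32 + 0.0158*4.4
   = 0.026 + 0.1600 + 0.0695
   = 0.2555


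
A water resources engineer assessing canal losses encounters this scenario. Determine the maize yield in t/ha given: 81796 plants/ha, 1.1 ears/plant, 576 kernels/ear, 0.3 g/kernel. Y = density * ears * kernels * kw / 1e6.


Y = density * ears * kernels * kw
  = 81796 * 1.1 * 576 * 0.3 g/ha
  = 15547783.68 g/ha
  = 15547.78 kg/ha = 15.55 t/ha


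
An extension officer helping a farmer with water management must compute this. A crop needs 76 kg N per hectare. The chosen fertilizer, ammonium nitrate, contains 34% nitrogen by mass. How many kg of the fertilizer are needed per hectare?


Rate = N_required / (N_content / 100)
     = 76 / (34 / 100)
     = 76 / 0.34
     = 223.53 kg/ha


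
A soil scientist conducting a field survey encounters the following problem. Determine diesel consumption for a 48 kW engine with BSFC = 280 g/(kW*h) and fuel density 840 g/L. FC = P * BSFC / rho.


FC = P * BSFC / rho_fuel
   = 48 * 280 / 840
   = 13440 / 840
   = 16 L/h


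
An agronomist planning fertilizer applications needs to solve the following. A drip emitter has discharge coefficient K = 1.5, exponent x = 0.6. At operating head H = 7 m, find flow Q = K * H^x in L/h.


Q = K * H^x
  = 1.5 * 7^0.6
  = 1.5 * 3.2141
  = 4.82 L/h


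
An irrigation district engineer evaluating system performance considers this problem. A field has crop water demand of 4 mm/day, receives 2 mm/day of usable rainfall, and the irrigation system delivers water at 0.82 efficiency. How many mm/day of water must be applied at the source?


IWR = (ETc - Pe) / Ea
    = (4 - 2) / 0.82
    = 2 / 0.82
    = 2.44 mm/day


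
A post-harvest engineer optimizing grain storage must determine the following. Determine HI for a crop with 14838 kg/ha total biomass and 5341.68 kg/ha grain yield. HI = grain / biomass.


HI = grain_yield / biomass
   = 5341.68 / 14838
   = 0.36


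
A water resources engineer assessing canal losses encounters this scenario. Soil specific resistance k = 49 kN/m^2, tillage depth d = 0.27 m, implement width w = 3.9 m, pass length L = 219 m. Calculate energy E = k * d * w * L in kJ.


E = k * d * w * L
  = 49 * 0.27 * 3.9 * 219
  = 11299.74 kJ


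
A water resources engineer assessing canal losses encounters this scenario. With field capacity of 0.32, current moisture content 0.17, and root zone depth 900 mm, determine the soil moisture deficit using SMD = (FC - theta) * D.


SMD = (FC - theta) * D
    = (0.32 - 0.17) * 900
    = 0.150 * 900
    = 135 mm


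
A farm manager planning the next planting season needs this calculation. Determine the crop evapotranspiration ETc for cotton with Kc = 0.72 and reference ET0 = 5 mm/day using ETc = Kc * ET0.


ETc = Kc * ET0
    = 0.72 * 5
    = 3.60 mm/day


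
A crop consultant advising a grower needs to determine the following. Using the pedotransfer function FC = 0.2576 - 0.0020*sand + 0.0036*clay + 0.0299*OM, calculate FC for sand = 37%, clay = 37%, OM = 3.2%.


FC = 0.2576 - 0.0020*37 + 0.0036*37 + 0.0299*3.2
   = 0.2576 - 0.0740 + 0.1332 + 0.0957
   = 0.4125


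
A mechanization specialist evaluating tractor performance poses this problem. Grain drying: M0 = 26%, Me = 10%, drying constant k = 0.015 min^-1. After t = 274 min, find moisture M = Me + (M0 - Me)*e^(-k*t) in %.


M = Me + (M0 - Me) * e^(-k*t)
  = 10 + (26 - 10) * e^(-0.015*274)
  = 10 + 16 * e^(-4.110)
  = 10 + 16 * 0.01641
  = 10 + 0.2625
  = 10.26%


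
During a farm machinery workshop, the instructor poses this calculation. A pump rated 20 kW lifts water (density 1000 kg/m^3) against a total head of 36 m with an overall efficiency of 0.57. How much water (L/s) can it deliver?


Q = (P * 1000 * eta) / (rho * g * H)
  = (20 * 1000 * 0.57) / (1000 * 9.81 * 36)
  = 11400 / 353160
  = 0.03228 m^3/s = 32.28 L/s


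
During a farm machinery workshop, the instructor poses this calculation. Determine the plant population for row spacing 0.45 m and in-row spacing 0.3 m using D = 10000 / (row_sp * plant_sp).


D = 10000 / (row_sp * plant_sp)
  = 10000 / (0.45 * 0.3)
  = 10000 / 0.1350
  = 74074.07 plants/ha


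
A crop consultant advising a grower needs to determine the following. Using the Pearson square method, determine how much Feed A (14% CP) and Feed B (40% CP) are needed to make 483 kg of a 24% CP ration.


parts_A = CP_b - target = 40 - 24 = 16
parts_B = target - CP_a = 24 - 14 = 10
total_parts = 16 + 10 = 26
Feed A = 483 * 16 / 26 = 297.23 kg
Feed B = 483 * 10 / 26 = 185.77 kg

297.23 kg


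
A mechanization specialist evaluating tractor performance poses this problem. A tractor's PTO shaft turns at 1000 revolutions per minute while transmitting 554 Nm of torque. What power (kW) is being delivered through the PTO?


P = 2*pi*n*T / 60000
  = 2*pi * 1000 * 554 / 60000
  = 3480884.66 / 60000
  = 58.01 kW


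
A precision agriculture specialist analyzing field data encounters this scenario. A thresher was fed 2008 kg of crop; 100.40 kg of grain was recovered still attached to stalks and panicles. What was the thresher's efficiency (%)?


eta = (total - unthreshed) / total * 100
    = (2008 - 100.40) / 2008 * 100
    = 1907.60 / 2008 * 100
    = 95%


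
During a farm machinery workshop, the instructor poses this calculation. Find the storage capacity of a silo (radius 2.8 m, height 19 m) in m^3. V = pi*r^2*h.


V = pi * r^2 * h
  = pi * 2.8^2 * 19
  = pi * 7.84 * 19
  = 467.97 m^3


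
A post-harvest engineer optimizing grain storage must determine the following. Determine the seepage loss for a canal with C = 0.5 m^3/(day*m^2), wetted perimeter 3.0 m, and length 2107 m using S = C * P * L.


S = C * P * L
  = 0.5 * 3.0 * 2107
  = 3160.50 m^3/day


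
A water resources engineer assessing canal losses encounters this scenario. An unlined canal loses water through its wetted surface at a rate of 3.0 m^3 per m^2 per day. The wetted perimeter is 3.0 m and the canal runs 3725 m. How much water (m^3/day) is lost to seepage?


S = C * P * L
  = 3.0 * 3.0 * 3725
  = 33525 m^3/day


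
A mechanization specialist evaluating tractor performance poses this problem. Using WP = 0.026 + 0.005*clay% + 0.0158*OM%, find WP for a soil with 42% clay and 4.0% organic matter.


WP = 0.026 + 0.005*42 + 0.0158*4.0
   = 0.026 + 0.2100 + 0.0632
   = 0.2992


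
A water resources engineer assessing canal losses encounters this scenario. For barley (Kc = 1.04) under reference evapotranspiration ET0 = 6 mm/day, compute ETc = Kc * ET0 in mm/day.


ETc = Kc * ET0
    = 1.04 * 6
    = 6.24 mm/day


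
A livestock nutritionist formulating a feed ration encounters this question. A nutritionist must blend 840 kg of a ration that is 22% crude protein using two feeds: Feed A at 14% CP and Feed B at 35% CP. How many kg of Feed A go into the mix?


parts_A = CP_b - target = 35 - 22 = 13
parts_B = target - CP_a = 22 - 14 = 8
total_parts = 13 + 8 = 21
Feed A = 840 * 13 / 21 = 520 kg
Feed B = 840 * 8 / 21 = 320 kg

520 kg


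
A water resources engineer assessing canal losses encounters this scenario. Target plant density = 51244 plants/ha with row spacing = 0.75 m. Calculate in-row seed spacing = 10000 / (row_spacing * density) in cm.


spacing = 10000 / (row_sp * density)
        = 10000 / (0.75 * 51244)
        = 10000 / 38433
        = 0.26019 m = 26.02 cm


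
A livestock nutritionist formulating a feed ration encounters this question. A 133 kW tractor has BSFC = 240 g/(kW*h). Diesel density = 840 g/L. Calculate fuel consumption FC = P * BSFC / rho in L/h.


FC = P * BSFC / rho_fuel
   = 133 * 240 / 840
   = 31920 / 840
   = 38 L/h


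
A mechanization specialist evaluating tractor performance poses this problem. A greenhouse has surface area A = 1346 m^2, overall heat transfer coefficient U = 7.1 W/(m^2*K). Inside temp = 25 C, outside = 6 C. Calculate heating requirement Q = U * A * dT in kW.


dT = 25 - (6) = 19 K
Q = U * A * dT
  = 7.1 * 1346 * 19
  = 181575.40 W = 181.58 kW


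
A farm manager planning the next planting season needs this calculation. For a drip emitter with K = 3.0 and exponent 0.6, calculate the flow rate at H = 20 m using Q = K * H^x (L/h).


Q = K * H^x
  = 3.0 * 20^0.6
  = 3.0 * 6.0342
  = 18.10 L/h


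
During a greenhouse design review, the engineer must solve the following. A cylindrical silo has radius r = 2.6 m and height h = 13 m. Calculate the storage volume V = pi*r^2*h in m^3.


V = pi * r^2 * h
  = pi * 2.6^2 * 13
  = pi * 6.76 * 13
  = 276.08 m^3


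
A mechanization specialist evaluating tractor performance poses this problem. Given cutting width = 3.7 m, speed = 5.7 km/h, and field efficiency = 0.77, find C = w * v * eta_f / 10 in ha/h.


C = w * v * eta_f / 10
  = 3.7 * 5.7 * 0.77 / 10
  = 16.24 / 10
  = 1.62 ha/h


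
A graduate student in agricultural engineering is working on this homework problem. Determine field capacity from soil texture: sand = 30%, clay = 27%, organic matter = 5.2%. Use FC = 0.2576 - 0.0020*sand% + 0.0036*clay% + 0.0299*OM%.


FC = 0.2576 - 0.0020*30 + 0.0036*27 + 0.0299*5.2
   = 0.2576 - 0.0600 + 0.0972 + 0.1555
   = 0.4503


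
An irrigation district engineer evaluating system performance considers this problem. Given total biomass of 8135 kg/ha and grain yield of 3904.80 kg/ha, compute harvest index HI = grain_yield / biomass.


HI = grain_yield / biomass
   = 3904.80 / 8135
   = 0.48


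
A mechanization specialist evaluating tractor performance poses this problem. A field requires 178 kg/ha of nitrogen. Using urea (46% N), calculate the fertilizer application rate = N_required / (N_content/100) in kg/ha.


Rate = N_required / (N_content / 100)
     = 178 / (46 / 100)
     = 178 / 0.46
     = 386.96 kg/ha


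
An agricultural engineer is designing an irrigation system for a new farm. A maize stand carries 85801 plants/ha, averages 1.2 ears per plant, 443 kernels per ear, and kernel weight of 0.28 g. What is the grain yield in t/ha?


Y = density * ears * kernels * kw
  = 85801 * 1.2 * 443 * 0.28 g/ha
  = 12771307.25 g/ha
  = 12771.31 kg/ha = 12.77 t/ha


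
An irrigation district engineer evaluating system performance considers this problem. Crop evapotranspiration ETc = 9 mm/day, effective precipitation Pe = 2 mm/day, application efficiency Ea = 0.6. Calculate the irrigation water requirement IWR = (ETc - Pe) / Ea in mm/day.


IWR = (ETc - Pe) / Ea
    = (9 - 2) / 0.6
    = 7 / 0.6
    = 11.67 mm/day


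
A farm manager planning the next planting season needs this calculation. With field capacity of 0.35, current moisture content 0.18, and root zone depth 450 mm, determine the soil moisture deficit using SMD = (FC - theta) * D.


SMD = (FC - theta) * D
    = (0.35 - 0.18) * 450
    = 0.170 * 450
    = 76.50 mm


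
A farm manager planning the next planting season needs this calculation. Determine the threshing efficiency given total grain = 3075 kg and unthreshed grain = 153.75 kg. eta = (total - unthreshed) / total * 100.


eta = (total - unthreshed) / total * 100
    = (3075 - 153.75) / 3075 * 100
    = 2921.25 / 3075 * 100
    = 95%


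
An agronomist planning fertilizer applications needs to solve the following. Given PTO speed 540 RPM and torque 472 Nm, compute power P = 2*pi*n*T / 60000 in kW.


P = 2*pi*n*T / 60000
  = 2*pi * 540 * 472 / 60000
  = 1601458.27 / 60000
  = 26.69 kW


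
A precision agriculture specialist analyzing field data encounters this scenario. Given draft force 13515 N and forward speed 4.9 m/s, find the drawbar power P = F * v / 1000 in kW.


P = F * v / 1000
  = 13515 * 4.9 / 1000
  = 66223.50 / 1000
  = 66.22 kW


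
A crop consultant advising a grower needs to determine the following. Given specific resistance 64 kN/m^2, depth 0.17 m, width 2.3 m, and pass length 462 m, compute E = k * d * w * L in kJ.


E = k * d * w * L
  = 64 * 0.17 * 2.3 * 462
  = 11561.09 kJ


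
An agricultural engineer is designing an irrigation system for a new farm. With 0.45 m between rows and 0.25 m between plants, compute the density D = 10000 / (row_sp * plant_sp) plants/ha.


D = 10000 / (row_sp * plant_sp)
  = 10000 / (0.45 * 0.25)
  = 10000 / 0.1125
  = 88888.89 plants/ha


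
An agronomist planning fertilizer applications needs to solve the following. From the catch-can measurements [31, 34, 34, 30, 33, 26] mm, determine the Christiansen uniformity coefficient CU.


xbar = 188 / 6 = 31.333
sum|xi - xbar| = 14
CU = 100 * (1 - 14 / (6 * 31.333))
   = 100 * (1 - 0.0745)
   = 92.55%


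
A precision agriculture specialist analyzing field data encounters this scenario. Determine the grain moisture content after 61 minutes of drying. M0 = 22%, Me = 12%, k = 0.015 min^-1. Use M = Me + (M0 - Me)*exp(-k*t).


M = Me + (M0 - Me) * e^(-k*t)
  = 12 + (22 - 12) * e^(-0.015*61)
  = 12 + 10 * e^(-0.915)
  = 12 + 10 * 0.40052
  = 12 + 4.0052
  = 16.01%


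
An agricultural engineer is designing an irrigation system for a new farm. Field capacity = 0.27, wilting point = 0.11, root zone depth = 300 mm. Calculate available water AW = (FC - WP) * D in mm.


AW = (FC - WP) * D
   = (0.27 - 0.11) * 300
   = 0.16 * 300
   = 48 mm


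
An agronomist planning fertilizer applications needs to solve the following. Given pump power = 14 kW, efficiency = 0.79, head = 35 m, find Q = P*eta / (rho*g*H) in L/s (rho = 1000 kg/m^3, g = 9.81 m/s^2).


Q = (P * 1000 * eta) / (rho * g * H)
  = (14 * 1000 * 0.79) / (1000 * 9.81 * 35)
  = 11060 / 343350
  = 0.03221 m^3/s = 32.21 L/s


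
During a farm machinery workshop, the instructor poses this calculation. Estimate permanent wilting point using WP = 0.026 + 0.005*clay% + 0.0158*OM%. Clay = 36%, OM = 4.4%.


WP = 0.026 + 0.005*36 + 0.0158*4.4
   = 0.026 + 0.1800 + 0.0695
   = 0.2755


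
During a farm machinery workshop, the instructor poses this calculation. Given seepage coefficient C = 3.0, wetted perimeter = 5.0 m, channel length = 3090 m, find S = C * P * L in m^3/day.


S = C * P * L
  = 3.0 * 5.0 * 3090
  = 46350 m^3/day


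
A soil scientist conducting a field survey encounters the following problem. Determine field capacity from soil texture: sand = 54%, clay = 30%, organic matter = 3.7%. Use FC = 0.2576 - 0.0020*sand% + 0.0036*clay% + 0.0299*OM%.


FC = 0.2576 - 0.0020*54 + 0.0036*30 + 0.0299*3.7
   = 0.2576 - 0.1080 + 0.1080 + 0.1106
   = 0.3682


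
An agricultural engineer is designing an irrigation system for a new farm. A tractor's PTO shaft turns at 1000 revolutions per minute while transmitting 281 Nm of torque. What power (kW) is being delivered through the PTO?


P = 2*pi*n*T / 60000
  = 2*pi * 1000 * 281 / 60000
  = 1765575.07 / 60000
  = 29.43 kW


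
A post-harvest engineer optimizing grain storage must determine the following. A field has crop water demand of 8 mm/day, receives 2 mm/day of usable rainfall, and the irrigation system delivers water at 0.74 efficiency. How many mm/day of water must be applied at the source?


IWR = (ETc - Pe) / Ea
    = (8 - 2) / 0.74
    = 6 / 0.74
    = 8.11 mm/day


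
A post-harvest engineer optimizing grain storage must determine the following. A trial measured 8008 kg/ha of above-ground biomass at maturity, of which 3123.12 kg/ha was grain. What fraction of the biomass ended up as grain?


HI = grain_yield / biomass
   = 3123.12 / 8008
   = 0.39


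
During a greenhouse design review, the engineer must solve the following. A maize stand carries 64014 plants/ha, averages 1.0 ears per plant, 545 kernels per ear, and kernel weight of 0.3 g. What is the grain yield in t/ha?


Y = density * ears * kernels * kw
  = 64014 * 1.0 * 545 * 0.3 g/ha
  = 10466289 g/ha
  = 10466.29 kg/ha = 10.47 t/ha


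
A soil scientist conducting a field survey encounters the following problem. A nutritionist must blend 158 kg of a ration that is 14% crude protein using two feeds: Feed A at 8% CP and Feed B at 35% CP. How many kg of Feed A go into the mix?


parts_A = CP_b - target = 35 - 14 = 21
parts_B = target - CP_a = 14 - 8 = 6
total_parts = 21 + 6 = 27
Feed A = 158 * 21 / 27 = 122.89 kg
Feed B = 158 * 6 / 27 = 35.11 kg

122.89 kg


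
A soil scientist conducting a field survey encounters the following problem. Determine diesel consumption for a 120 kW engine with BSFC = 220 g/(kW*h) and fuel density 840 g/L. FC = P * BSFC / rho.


FC = P * BSFC / rho_fuel
   = 120 * 220 / 840
   = 26400 / 840
   = 31.43 L/h


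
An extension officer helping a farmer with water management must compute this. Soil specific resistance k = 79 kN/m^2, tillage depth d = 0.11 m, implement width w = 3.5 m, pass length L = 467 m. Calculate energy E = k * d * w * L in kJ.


E = k * d * w * L
  = 79 * 0.11 * 3.5 * 467
  = 14203.81 kJ


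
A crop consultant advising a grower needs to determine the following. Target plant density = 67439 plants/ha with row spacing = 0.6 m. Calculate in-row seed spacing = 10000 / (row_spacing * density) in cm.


spacing = 10000 / (row_sp * density)
        = 10000 / (0.6 * 67439)
        = 10000 / 40463.40
        = 0.24714 m = 24.71 cm


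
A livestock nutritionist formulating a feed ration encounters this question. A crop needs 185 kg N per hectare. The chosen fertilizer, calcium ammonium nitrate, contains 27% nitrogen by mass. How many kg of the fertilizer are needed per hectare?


Rate = N_required / (N_content / 100)
     = 185 / (27 / 100)
     = 185 / 0.27
     = 685.19 kg/ha


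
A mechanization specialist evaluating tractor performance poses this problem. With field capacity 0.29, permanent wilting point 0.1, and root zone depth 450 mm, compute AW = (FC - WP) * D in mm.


AW = (FC - WP) * D
   = (0.29 - 0.1) * 450
   = 0.19 * 450
   = 85.50 mm


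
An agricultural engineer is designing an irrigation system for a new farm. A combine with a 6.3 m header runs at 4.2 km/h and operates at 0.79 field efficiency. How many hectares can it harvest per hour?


C = w * v * eta_f / 10
  = 6.3 * 4.2 * 0.79 / 10
  = 20.90 / 10
  = 2.09 ha/h


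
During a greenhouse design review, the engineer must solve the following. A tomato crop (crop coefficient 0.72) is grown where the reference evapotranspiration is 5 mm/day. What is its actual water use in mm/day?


ETc = Kc * ET0
    = 0.72 * 5
    = 3.60 mm/day


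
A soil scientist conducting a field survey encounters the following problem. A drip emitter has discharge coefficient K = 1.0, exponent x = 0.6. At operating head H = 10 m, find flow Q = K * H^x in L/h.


Q = K * H^x
  = 1.0 * 10^0.6
  = 1.0 * 3.9811
  = 3.98 L/h


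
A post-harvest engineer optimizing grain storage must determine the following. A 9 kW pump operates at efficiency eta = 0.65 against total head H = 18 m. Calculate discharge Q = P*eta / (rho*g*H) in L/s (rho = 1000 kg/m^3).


Q = (P * 1000 * eta) / (rho * g * H)
  = (9 * 1000 * 0.65) / (1000 * 9.81 * 18)
  = 5850 / 176580
  = 0.03313 m^3/s = 33.13 L/s


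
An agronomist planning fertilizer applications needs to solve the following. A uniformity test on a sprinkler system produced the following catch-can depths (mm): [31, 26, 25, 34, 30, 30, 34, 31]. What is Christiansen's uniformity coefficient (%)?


xbar = 241 / 8 = 30.125
sum|xi - xbar| = 19
CU = 100 * (1 - 19 / (8 * 30.125))
   = 100 * (1 - 0.0788)
   = 92.12%


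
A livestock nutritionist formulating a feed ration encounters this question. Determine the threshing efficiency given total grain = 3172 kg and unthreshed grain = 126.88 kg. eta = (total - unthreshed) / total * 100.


eta = (total - unthreshed) / total * 100
    = (3172 - 126.88) / 3172 * 100
    = 3045.12 / 3172 * 100
    = 96%


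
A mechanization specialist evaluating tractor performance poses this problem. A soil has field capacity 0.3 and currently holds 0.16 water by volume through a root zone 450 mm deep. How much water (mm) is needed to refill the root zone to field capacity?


SMD = (FC - theta) * D
    = (0.3 - 0.16) * 450
    = 0.140 * 450
    = 63 mm


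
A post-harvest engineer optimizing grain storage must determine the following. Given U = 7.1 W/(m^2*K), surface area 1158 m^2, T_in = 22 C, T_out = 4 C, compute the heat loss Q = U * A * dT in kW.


dT = 22 - (4) = 18 K
Q = U * A * dT
  = 7.1 * 1158 * 18
  = 147992.40 W = 147.99 kW


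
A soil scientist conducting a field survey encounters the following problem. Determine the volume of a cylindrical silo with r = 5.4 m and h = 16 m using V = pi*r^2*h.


V = pi * r^2 * h
  = pi * 5.4^2 * 16
  = pi * 29.16 * 16
  = 1465.74 m^3


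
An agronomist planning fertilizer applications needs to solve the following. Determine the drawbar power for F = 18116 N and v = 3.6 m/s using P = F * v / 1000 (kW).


P = F * v / 1000
  = 18116 * 3.6 / 1000
  = 65217.60 / 1000
  = 65.22 kW


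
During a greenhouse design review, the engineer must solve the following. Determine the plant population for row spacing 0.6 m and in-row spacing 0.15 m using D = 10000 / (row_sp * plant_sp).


D = 10000 / (row_sp * plant_sp)
  = 10000 / (0.6 * 0.15)
  = 10000 / 0.0900
  = 111111.11 plants/ha


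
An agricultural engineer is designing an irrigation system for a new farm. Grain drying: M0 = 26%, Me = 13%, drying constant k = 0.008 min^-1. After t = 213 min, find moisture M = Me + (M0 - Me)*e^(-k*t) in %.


M = Me + (M0 - Me) * e^(-k*t)
  = 13 + (26 - 13) * e^(-0.008*213)
  = 13 + 13 * e^(-1.704)
  = 13 + 13 * 0.18195
  = 13 + 2.3654
  = 15.37%


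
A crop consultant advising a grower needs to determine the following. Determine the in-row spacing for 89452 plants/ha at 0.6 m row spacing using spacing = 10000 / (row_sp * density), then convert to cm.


spacing = 10000 / (row_sp * density)
        = 10000 / (0.6 * 89452)
        = 10000 / 53671.20
        = 0.18632 m = 18.63 cm


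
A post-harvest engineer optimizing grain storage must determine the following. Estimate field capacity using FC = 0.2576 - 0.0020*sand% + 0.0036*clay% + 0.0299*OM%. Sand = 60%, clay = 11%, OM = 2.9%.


FC = 0.2576 - 0.0020*60 + 0.0036*11 + 0.0299*2.9
   = 0.2576 - 0.1200 + 0.0396 + 0.0867
   = 0.2639
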